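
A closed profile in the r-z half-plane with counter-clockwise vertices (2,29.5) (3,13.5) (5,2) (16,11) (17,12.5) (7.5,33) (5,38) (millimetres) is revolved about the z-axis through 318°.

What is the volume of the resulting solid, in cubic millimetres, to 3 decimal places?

Volume = 12543.910 mm³

Profile (r,z), 7 vertices: (2,29.5) (3,13.5) (5,2) (16,11) (17,12.5) (7.5,33) (5,38)
edge 0: (2,29.5)→(3,13.5)  cross = 2·13.5 − 3·29.5 = -61.5000; (r_i+r_j)·cross = 5·-61.5000 = -307.5000
edge 1: (3,13.5)→(5,2)  cross = 3·2 − 5·13.5 = -61.5000; (r_i+r_j)·cross = 8·-61.5000 = -492.0000
edge 2: (5,2)→(16,11)  cross = 5·11 − 16·2 = 23.0000; (r_i+r_j)·cross = 21·23.0000 = 483.0000
edge 3: (16,11)→(17,12.5)  cross = 16·12.5 − 17·11 = 13.0000; (r_i+r_j)·cross = 33·13.0000 = 429.0000
edge 4: (17,12.5)→(7.5,33)  cross = 17·33 − 7.5·12.5 = 467.2500; (r_i+r_j)·cross = 24.5·467.2500 = 11447.6250
edge 5: (7.5,33)→(5,38)  cross = 7.5·38 − 5·33 = 120.0000; (r_i+r_j)·cross = 12.5·120.0000 = 1500.0000
edge 6: (5,38)→(2,29.5)  cross = 5·29.5 − 2·38 = 71.5000; (r_i+r_j)·cross = 7·71.5000 = 500.5000
Σcross = 571.7500 → A = |Σcross|/2 = 285.8750 mm²
Σ(r_i+r_j)·cross = 13560.6250 → first moment M = |Σ|/6 = 2260.1042
R_c = M/A = 2260.1042/285.8750 = 7.9059 mm
θ = 318° = 5.550147 rad
V = θ·R_c·A = 5.550147·7.9059·285.8750 = 12543.910 mm³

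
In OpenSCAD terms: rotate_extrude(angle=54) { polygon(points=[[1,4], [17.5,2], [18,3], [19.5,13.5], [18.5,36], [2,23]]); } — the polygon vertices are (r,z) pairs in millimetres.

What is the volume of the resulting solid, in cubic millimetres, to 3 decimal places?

Volume = 4811.938 mm³

Profile (r,z), 6 vertices: (1,4) (17.5,2) (18,3) (19.5,13.5) (18.5,36) (2,23)
edge 0: (1,4)→(17.5,2)  cross = 1·2 − 17.5·4 = -68.0000; (r_i+r_j)·cross = 18.5·-68.0000 = -1258.0000
edge 1: (17.5,2)→(18,3)  cross = 17.5·3 − 18·2 = 16.5000; (r_i+r_j)·cross = 35.5·16.5000 = 585.7500
edge 2: (18,3)→(19.5,13.5)  cross = 18·13.5 − 19.5·3 = 184.5000; (r_i+r_j)·cross = 37.5·184.5000 = 6918.7500
edge 3: (19.5,13.5)→(18.5,36)  cross = 19.5·36 − 18.5·13.5 = 452.2500; (r_i+r_j)·cross = 38·452.2500 = 17185.5000
edge 4: (18.5,36)→(2,23)  cross = 18.5·23 − 2·36 = 353.5000; (r_i+r_j)·cross = 20.5·353.5000 = 7246.7500
edge 5: (2,23)→(1,4)  cross = 2·4 − 1·23 = -15.0000; (r_i+r_j)·cross = 3·-15.0000 = -45.0000
Σcross = 923.7500 → A = |Σcross|/2 = 461.8750 mm²
Σ(r_i+r_j)·cross = 30633.7500 → first moment M = |Σ|/6 = 5105.6250
R_c = M/A = 5105.6250/461.8750 = 11.0541 mm
θ = 54° = 0.942478 rad
V = θ·R_c·A = 0.942478·11.0541·461.8750 = 4811.938 mm³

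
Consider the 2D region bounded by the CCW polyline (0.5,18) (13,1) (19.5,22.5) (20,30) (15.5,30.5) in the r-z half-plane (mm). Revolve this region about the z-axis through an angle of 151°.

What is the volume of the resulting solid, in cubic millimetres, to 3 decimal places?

Profile (r,z), 5 vertices: (0.5,18) (13,1) (19.5,22.5) (20,30) (15.5,30.5)
edge 0: (0.5,18)→(13,1)  cross = 0.5·1 − 13·18 = -233.5000; (r_i+r_j)·cross = 13.5·-233.5000 = -3152.2500
edge 1: (13,1)→(19.5,22.5)  cross = 13·22.5 − 19.5·1 = 273.0000; (r_i+r_j)·cross = 32.5·273.0000 = 8872.5000
edge 2: (19.5,22.5)→(20,30)  cross = 19.5·30 − 20·22.5 = 135.0000; (r_i+r_j)·cross = 39.5·135.0000 = 5332.5000
edge 3: (20,30)→(15.5,30.5)  cross = 20·30.5 − 15.5·30 = 145.0000; (r_i+r_j)·cross = 35.5·145.0000 = 5147.5000
edge 4: (15.5,30.5)→(0.5,18)  cross = 15.5·18 − 0.5·30.5 = 263.7500; (r_i+r_j)·cross = 16·263.7500 = 4220.0000
Σcross = 583.2500 → A = |Σcross|/2 = 291.6250 mm²
Σ(r_i+r_j)·cross = 20420.2500 → first moment M = |Σ|/6 = 3403.3750
R_c = M/A = 3403.3750/291.6250 = 11.6704 mm
θ = 151° = 2.635447 rad
V = θ·R_c·A = 2.635447·11.6704·291.6250 = 8969.415 mm³

Volume = 8969.415 mm³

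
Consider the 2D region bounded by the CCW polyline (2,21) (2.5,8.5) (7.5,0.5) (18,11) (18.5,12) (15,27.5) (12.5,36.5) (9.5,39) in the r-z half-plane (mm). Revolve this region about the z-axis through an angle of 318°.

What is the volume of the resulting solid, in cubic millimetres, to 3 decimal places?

Volume = 20957.124 mm³

Profile (r,z), 8 vertices: (2,21) (2.5,8.5) (7.5,0.5) (18,11) (18.5,12) (15,27.5) (12.5,36.5) (9.5,39)
edge 0: (2,21)→(2.5,8.5)  cross = 2·8.5 − 2.5·21 = -35.5000; (r_i+r_j)·cross = 4.5·-35.5000 = -159.7500
edge 1: (2.5,8.5)→(7.5,0.5)  cross = 2.5·0.5 − 7.5·8.5 = -62.5000; (r_i+r_j)·cross = 10·-62.5000 = -625.0000
edge 2: (7.5,0.5)→(18,11)  cross = 7.5·11 − 18·0.5 = 73.5000; (r_i+r_j)·cross = 25.5·73.5000 = 1874.2500
edge 3: (18,11)→(18.5,12)  cross = 18·12 − 18.5·11 = 12.5000; (r_i+r_j)·cross = 36.5·12.5000 = 456.2500
edge 4: (18.5,12)→(15,27.5)  cross = 18.5·27.5 − 15·12 = 328.7500; (r_i+r_j)·cross = 33.5·328.7500 = 11013.1250
edge 5: (15,27.5)→(12.5,36.5)  cross = 15·36.5 − 12.5·27.5 = 203.7500; (r_i+r_j)·cross = 27.5·203.7500 = 5603.1250
edge 6: (12.5,36.5)→(9.5,39)  cross = 12.5·39 − 9.5·36.5 = 140.7500; (r_i+r_j)·cross = 22·140.7500 = 3096.5000
edge 7: (9.5,39)→(2,21)  cross = 9.5·21 − 2·39 = 121.5000; (r_i+r_j)·cross = 11.5·121.5000 = 1397.2500
Σcross = 782.7500 → A = |Σcross|/2 = 391.3750 mm²
Σ(r_i+r_j)·cross = 22655.7500 → first moment M = |Σ|/6 = 3775.9583
R_c = M/A = 3775.9583/391.3750 = 9.6479 mm
θ = 318° = 5.550147 rad
V = θ·R_c·A = 5.550147·9.6479·391.3750 = 20957.124 mm³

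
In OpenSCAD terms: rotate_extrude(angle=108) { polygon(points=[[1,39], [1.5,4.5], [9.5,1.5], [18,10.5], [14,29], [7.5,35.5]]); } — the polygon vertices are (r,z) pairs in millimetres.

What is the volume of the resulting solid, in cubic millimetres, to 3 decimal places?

Volume = 6790.199 mm³

Profile (r,z), 6 vertices: (1,39) (1.5,4.5) (9.5,1.5) (18,10.5) (14,29) (7.5,35.5)
edge 0: (1,39)→(1.5,4.5)  cross = 1·4.5 − 1.5·39 = -54.0000; (r_i+r_j)·cross = 2.5·-54.0000 = -135.0000
edge 1: (1.5,4.5)→(9.5,1.5)  cross = 1.5·1.5 − 9.5·4.5 = -40.5000; (r_i+r_j)·cross = 11·-40.5000 = -445.5000
edge 2: (9.5,1.5)→(18,10.5)  cross = 9.5·10.5 − 18·1.5 = 72.7500; (r_i+r_j)·cross = 27.5·72.7500 = 2000.6250
edge 3: (18,10.5)→(14,29)  cross = 18·29 − 14·10.5 = 375.0000; (r_i+r_j)·cross = 32·375.0000 = 12000.0000
edge 4: (14,29)→(7.5,35.5)  cross = 14·35.5 − 7.5·29 = 279.5000; (r_i+r_j)·cross = 21.5·279.5000 = 6009.2500
edge 5: (7.5,35.5)→(1,39)  cross = 7.5·39 − 1·35.5 = 257.0000; (r_i+r_j)·cross = 8.5·257.0000 = 2184.5000
Σcross = 889.7500 → A = |Σcross|/2 = 444.8750 mm²
Σ(r_i+r_j)·cross = 21613.8750 → first moment M = |Σ|/6 = 3602.3125
R_c = M/A = 3602.3125/444.8750 = 8.0974 mm
θ = 108° = 1.884956 rad
V = θ·R_c·A = 1.884956·8.0974·444.8750 = 6790.199 mm³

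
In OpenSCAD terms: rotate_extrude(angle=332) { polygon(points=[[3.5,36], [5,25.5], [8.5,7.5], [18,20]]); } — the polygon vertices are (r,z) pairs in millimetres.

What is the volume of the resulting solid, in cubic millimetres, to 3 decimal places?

Profile (r,z), 4 vertices: (3.5,36) (5,25.5) (8.5,7.5) (18,20)
edge 0: (3.5,36)→(5,25.5)  cross = 3.5·25.5 − 5·36 = -90.7500; (r_i+r_j)·cross = 8.5·-90.7500 = -771.3750
edge 1: (5,25.5)→(8.5,7.5)  cross = 5·7.5 − 8.5·25.5 = -179.2500; (r_i+r_j)·cross = 13.5·-179.2500 = -2419.8750
edge 2: (8.5,7.5)→(18,20)  cross = 8.5·20 − 18·7.5 = 35.0000; (r_i+r_j)·cross = 26.5·35.0000 = 927.5000
edge 3: (18,20)→(3.5,36)  cross = 18·36 − 3.5·20 = 578.0000; (r_i+r_j)·cross = 21.5·578.0000 = 12427.0000
Σcross = 343.0000 → A = |Σcross|/2 = 171.5000 mm²
Σ(r_i+r_j)·cross = 10163.2500 → first moment M = |Σ|/6 = 1693.8750
R_c = M/A = 1693.8750/171.5000 = 9.8768 mm
θ = 332° = 5.794493 rad
V = θ·R_c·A = 5.794493·9.8768·171.5000 = 9815.147 mm³

Volume = 9815.147 mm³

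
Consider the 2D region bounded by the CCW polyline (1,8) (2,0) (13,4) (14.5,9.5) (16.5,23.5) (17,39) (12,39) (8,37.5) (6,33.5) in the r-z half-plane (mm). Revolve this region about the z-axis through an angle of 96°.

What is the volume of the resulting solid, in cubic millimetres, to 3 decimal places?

Volume = 6944.944 mm³

Profile (r,z), 9 vertices: (1,8) (2,0) (13,4) (14.5,9.5) (16.5,23.5) (17,39) (12,39) (8,37.5) (6,33.5)
edge 0: (1,8)→(2,0)  cross = 1·0 − 2·8 = -16.0000; (r_i+r_j)·cross = 3·-16.0000 = -48.0000
edge 1: (2,0)→(13,4)  cross = 2·4 − 13·0 = 8.0000; (r_i+r_j)·cross = 15·8.0000 = 120.0000
edge 2: (13,4)→(14.5,9.5)  cross = 13·9.5 − 14.5·4 = 65.5000; (r_i+r_j)·cross = 27.5·65.5000 = 1801.2500
edge 3: (14.5,9.5)→(16.5,23.5)  cross = 14.5·23.5 − 16.5·9.5 = 184.0000; (r_i+r_j)·cross = 31·184.0000 = 5704.0000
edge 4: (16.5,23.5)→(17,39)  cross = 16.5·39 − 17·23.5 = 244.0000; (r_i+r_j)·cross = 33.5·244.0000 = 8174.0000
edge 5: (17,39)→(12,39)  cross = 17·39 − 12·39 = 195.0000; (r_i+r_j)·cross = 29·195.0000 = 5655.0000
edge 6: (12,39)→(8,37.5)  cross = 12·37.5 − 8·39 = 138.0000; (r_i+r_j)·cross = 20·138.0000 = 2760.0000
edge 7: (8,37.5)→(6,33.5)  cross = 8·33.5 − 6·37.5 = 43.0000; (r_i+r_j)·cross = 14·43.0000 = 602.0000
edge 8: (6,33.5)→(1,8)  cross = 6·8 − 1·33.5 = 14.5000; (r_i+r_j)·cross = 7·14.5000 = 101.5000
Σcross = 876.0000 → A = |Σcross|/2 = 438.0000 mm²
Σ(r_i+r_j)·cross = 24869.7500 → first moment M = |Σ|/6 = 4144.9583
R_c = M/A = 4144.9583/438.0000 = 9.4634 mm
θ = 96° = 1.675516 rad
V = θ·R_c·A = 1.675516·9.4634·438.0000 = 6944.944 mm³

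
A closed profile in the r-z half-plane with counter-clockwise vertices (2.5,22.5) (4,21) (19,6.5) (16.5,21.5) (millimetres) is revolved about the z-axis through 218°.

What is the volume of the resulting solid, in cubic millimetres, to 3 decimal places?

Volume = 5012.293 mm³

Profile (r,z), 4 vertices: (2.5,22.5) (4,21) (19,6.5) (16.5,21.5)
edge 0: (2.5,22.5)→(4,21)  cross = 2.5·21 − 4·22.5 = -37.5000; (r_i+r_j)·cross = 6.5·-37.5000 = -243.7500
edge 1: (4,21)→(19,6.5)  cross = 4·6.5 − 19·21 = -373.0000; (r_i+r_j)·cross = 23·-373.0000 = -8579.0000
edge 2: (19,6.5)→(16.5,21.5)  cross = 19·21.5 − 16.5·6.5 = 301.2500; (r_i+r_j)·cross = 35.5·301.2500 = 10694.3750
edge 3: (16.5,21.5)→(2.5,22.5)  cross = 16.5·22.5 − 2.5·21.5 = 317.5000; (r_i+r_j)·cross = 19·317.5000 = 6032.5000
Σcross = 208.2500 → A = |Σcross|/2 = 104.1250 mm²
Σ(r_i+r_j)·cross = 7904.1250 → first moment M = |Σ|/6 = 1317.3542
R_c = M/A = 1317.3542/104.1250 = 12.6517 mm
θ = 218° = 3.804818 rad
V = θ·R_c·A = 3.804818·12.6517·104.1250 = 5012.293 mm³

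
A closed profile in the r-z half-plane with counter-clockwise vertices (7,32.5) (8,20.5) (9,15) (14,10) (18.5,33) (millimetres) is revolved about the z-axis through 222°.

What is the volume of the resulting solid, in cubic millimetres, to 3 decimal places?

Profile (r,z), 5 vertices: (7,32.5) (8,20.5) (9,15) (14,10) (18.5,33)
edge 0: (7,32.5)→(8,20.5)  cross = 7·20.5 − 8·32.5 = -116.5000; (r_i+r_j)·cross = 15·-116.5000 = -1747.5000
edge 1: (8,20.5)→(9,15)  cross = 8·15 − 9·20.5 = -64.5000; (r_i+r_j)·cross = 17·-64.5000 = -1096.5000
edge 2: (9,15)→(14,10)  cross = 9·10 − 14·15 = -120.0000; (r_i+r_j)·cross = 23·-120.0000 = -2760.0000
edge 3: (14,10)→(18.5,33)  cross = 14·33 − 18.5·10 = 277.0000; (r_i+r_j)·cross = 32.5·277.0000 = 9002.5000
edge 4: (18.5,33)→(7,32.5)  cross = 18.5·32.5 − 7·33 = 370.2500; (r_i+r_j)·cross = 25.5·370.2500 = 9441.3750
Σcross = 346.2500 → A = |Σcross|/2 = 173.1250 mm²
Σ(r_i+r_j)·cross = 12839.8750 → first moment M = |Σ|/6 = 2139.9792
R_c = M/A = 2139.9792/173.1250 = 12.3609 mm
θ = 222° = 3.874631 rad
V = θ·R_c·A = 3.874631·12.3609·173.1250 = 8291.629 mm³

Volume = 8291.629 mm³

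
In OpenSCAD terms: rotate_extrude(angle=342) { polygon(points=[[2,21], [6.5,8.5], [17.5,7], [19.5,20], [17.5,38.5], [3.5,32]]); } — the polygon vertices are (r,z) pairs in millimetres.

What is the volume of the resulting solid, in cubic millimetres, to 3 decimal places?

Profile (r,z), 6 vertices: (2,21) (6.5,8.5) (17.5,7) (19.5,20) (17.5,38.5) (3.5,32)
edge 0: (2,21)→(6.5,8.5)  cross = 2·8.5 − 6.5·21 = -119.5000; (r_i+r_j)·cross = 8.5·-119.5000 = -1015.7500
edge 1: (6.5,8.5)→(17.5,7)  cross = 6.5·7 − 17.5·8.5 = -103.2500; (r_i+r_j)·cross = 24·-103.2500 = -2478.0000
edge 2: (17.5,7)→(19.5,20)  cross = 17.5·20 − 19.5·7 = 213.5000; (r_i+r_j)·cross = 37·213.5000 = 7899.5000
edge 3: (19.5,20)→(17.5,38.5)  cross = 19.5·38.5 − 17.5·20 = 400.7500; (r_i+r_j)·cross = 37·400.7500 = 14827.7500
edge 4: (17.5,38.5)→(3.5,32)  cross = 17.5·32 − 3.5·38.5 = 425.2500; (r_i+r_j)·cross = 21·425.2500 = 8930.2500
edge 5: (3.5,32)→(2,21)  cross = 3.5·21 − 2·32 = 9.5000; (r_i+r_j)·cross = 5.5·9.5000 = 52.2500
Σcross = 826.2500 → A = |Σcross|/2 = 413.1250 mm²
Σ(r_i+r_j)·cross = 28216.0000 → first moment M = |Σ|/6 = 4702.6667
R_c = M/A = 4702.6667/413.1250 = 11.3832 mm
θ = 342° = 5.969026 rad
V = θ·R_c·A = 5.969026·11.3832·413.1250 = 28070.340 mm³

Volume = 28070.340 mm³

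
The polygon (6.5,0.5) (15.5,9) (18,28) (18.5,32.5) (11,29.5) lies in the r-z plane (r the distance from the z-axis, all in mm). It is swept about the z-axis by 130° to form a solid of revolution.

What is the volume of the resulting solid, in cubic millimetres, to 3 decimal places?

Profile (r,z), 5 vertices: (6.5,0.5) (15.5,9) (18,28) (18.5,32.5) (11,29.5)
edge 0: (6.5,0.5)→(15.5,9)  cross = 6.5·9 − 15.5·0.5 = 50.7500; (r_i+r_j)·cross = 22·50.7500 = 1116.5000
edge 1: (15.5,9)→(18,28)  cross = 15.5·28 − 18·9 = 272.0000; (r_i+r_j)·cross = 33.5·272.0000 = 9112.0000
edge 2: (18,28)→(18.5,32.5)  cross = 18·32.5 − 18.5·28 = 67.0000; (r_i+r_j)·cross = 36.5·67.0000 = 2445.5000
edge 3: (18.5,32.5)→(11,29.5)  cross = 18.5·29.5 − 11·32.5 = 188.2500; (r_i+r_j)·cross = 29.5·188.2500 = 5553.3750
edge 4: (11,29.5)→(6.5,0.5)  cross = 11·0.5 − 6.5·29.5 = -186.2500; (r_i+r_j)·cross = 17.5·-186.2500 = -3259.3750
Σcross = 391.7500 → A = |Σcross|/2 = 195.8750 mm²
Σ(r_i+r_j)·cross = 14968.0000 → first moment M = |Σ|/6 = 2494.6667
R_c = M/A = 2494.6667/195.8750 = 12.7360 mm
θ = 130° = 2.268928 rad
V = θ·R_c·A = 2.268928·12.7360·195.8750 = 5660.219 mm³

Volume = 5660.219 mm³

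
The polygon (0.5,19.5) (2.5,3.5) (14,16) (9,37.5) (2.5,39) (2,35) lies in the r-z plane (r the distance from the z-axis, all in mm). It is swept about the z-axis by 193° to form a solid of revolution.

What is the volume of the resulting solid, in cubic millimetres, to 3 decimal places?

Volume = 6472.194 mm³

Profile (r,z), 6 vertices: (0.5,19.5) (2.5,3.5) (14,16) (9,37.5) (2.5,39) (2,35)
edge 0: (0.5,19.5)→(2.5,3.5)  cross = 0.5·3.5 − 2.5·19.5 = -47.0000; (r_i+r_j)·cross = 3·-47.0000 = -141.0000
edge 1: (2.5,3.5)→(14,16)  cross = 2.5·16 − 14·3.5 = -9.0000; (r_i+r_j)·cross = 16.5·-9.0000 = -148.5000
edge 2: (14,16)→(9,37.5)  cross = 14·37.5 − 9·16 = 381.0000; (r_i+r_j)·cross = 23·381.0000 = 8763.0000
edge 3: (9,37.5)→(2.5,39)  cross = 9·39 − 2.5·37.5 = 257.2500; (r_i+r_j)·cross = 11.5·257.2500 = 2958.3750
edge 4: (2.5,39)→(2,35)  cross = 2.5·35 − 2·39 = 9.5000; (r_i+r_j)·cross = 4.5·9.5000 = 42.7500
edge 5: (2,35)→(0.5,19.5)  cross = 2·19.5 − 0.5·35 = 21.5000; (r_i+r_j)·cross = 2.5·21.5000 = 53.7500
Σcross = 613.2500 → A = |Σcross|/2 = 306.6250 mm²
Σ(r_i+r_j)·cross = 11528.3750 → first moment M = |Σ|/6 = 1921.3958
R_c = M/A = 1921.3958/306.6250 = 6.2663 mm
θ = 193° = 3.368485 rad
V = θ·R_c·A = 3.368485·6.2663·306.6250 = 6472.194 mm³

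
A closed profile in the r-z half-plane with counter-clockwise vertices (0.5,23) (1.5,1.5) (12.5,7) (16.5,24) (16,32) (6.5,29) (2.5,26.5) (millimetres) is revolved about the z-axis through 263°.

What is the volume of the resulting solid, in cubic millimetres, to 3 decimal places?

Profile (r,z), 7 vertices: (0.5,23) (1.5,1.5) (12.5,7) (16.5,24) (16,32) (6.5,29) (2.5,26.5)
edge 0: (0.5,23)→(1.5,1.5)  cross = 0.5·1.5 − 1.5·23 = -33.7500; (r_i+r_j)·cross = 2·-33.7500 = -67.5000
edge 1: (1.5,1.5)→(12.5,7)  cross = 1.5·7 − 12.5·1.5 = -8.2500; (r_i+r_j)·cross = 14·-8.2500 = -115.5000
edge 2: (12.5,7)→(16.5,24)  cross = 12.5·24 − 16.5·7 = 184.5000; (r_i+r_j)·cross = 29·184.5000 = 5350.5000
edge 3: (16.5,24)→(16,32)  cross = 16.5·32 − 16·24 = 144.0000; (r_i+r_j)·cross = 32.5·144.0000 = 4680.0000
edge 4: (16,32)→(6.5,29)  cross = 16·29 − 6.5·32 = 256.0000; (r_i+r_j)·cross = 22.5·256.0000 = 5760.0000
edge 5: (6.5,29)→(2.5,26.5)  cross = 6.5·26.5 − 2.5·29 = 99.7500; (r_i+r_j)·cross = 9·99.7500 = 897.7500
edge 6: (2.5,26.5)→(0.5,23)  cross = 2.5·23 − 0.5·26.5 = 44.2500; (r_i+r_j)·cross = 3·44.2500 = 132.7500
Σcross = 686.5000 → A = |Σcross|/2 = 343.2500 mm²
Σ(r_i+r_j)·cross = 16638.0000 → first moment M = |Σ|/6 = 2773.0000
R_c = M/A = 2773.0000/343.2500 = 8.0787 mm
θ = 263° = 4.590216 rad
V = θ·R_c·A = 4.590216·8.0787·343.2500 = 12728.669 mm³

Volume = 12728.669 mm³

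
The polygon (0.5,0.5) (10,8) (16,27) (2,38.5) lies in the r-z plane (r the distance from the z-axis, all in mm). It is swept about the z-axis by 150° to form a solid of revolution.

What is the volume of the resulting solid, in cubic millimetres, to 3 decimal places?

Volume = 6000.387 mm³

Profile (r,z), 4 vertices: (0.5,0.5) (10,8) (16,27) (2,38.5)
edge 0: (0.5,0.5)→(10,8)  cross = 0.5·8 − 10·0.5 = -1.0000; (r_i+r_j)·cross = 10.5·-1.0000 = -10.5000
edge 1: (10,8)→(16,27)  cross = 10·27 − 16·8 = 142.0000; (r_i+r_j)·cross = 26·142.0000 = 3692.0000
edge 2: (16,27)→(2,38.5)  cross = 16·38.5 − 2·27 = 562.0000; (r_i+r_j)·cross = 18·562.0000 = 10116.0000
edge 3: (2,38.5)→(0.5,0.5)  cross = 2·0.5 − 0.5·38.5 = -18.2500; (r_i+r_j)·cross = 2.5·-18.2500 = -45.6250
Σcross = 684.7500 → A = |Σcross|/2 = 342.3750 mm²
Σ(r_i+r_j)·cross = 13751.8750 → first moment M = |Σ|/6 = 2291.9792
R_c = M/A = 2291.9792/342.3750 = 6.6944 mm
θ = 150° = 2.617994 rad
V = θ·R_c·A = 2.617994·6.6944·342.3750 = 6000.387 mm³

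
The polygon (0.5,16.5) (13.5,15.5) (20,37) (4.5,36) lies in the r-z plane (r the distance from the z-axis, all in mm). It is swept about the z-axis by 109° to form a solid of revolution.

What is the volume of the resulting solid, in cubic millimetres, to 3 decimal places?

Volume = 5447.310 mm³

Profile (r,z), 4 vertices: (0.5,16.5) (13.5,15.5) (20,37) (4.5,36)
edge 0: (0.5,16.5)→(13.5,15.5)  cross = 0.5·15.5 − 13.5·16.5 = -215.0000; (r_i+r_j)·cross = 14·-215.0000 = -3010.0000
edge 1: (13.5,15.5)→(20,37)  cross = 13.5·37 − 20·15.5 = 189.5000; (r_i+r_j)·cross = 33.5·189.5000 = 6348.2500
edge 2: (20,37)→(4.5,36)  cross = 20·36 − 4.5·37 = 553.5000; (r_i+r_j)·cross = 24.5·553.5000 = 13560.7500
edge 3: (4.5,36)→(0.5,16.5)  cross = 4.5·16.5 − 0.5·36 = 56.2500; (r_i+r_j)·cross = 5·56.2500 = 281.2500
Σcross = 584.2500 → A = |Σcross|/2 = 292.1250 mm²
Σ(r_i+r_j)·cross = 17180.2500 → first moment M = |Σ|/6 = 2863.3750
R_c = M/A = 2863.3750/292.1250 = 9.8019 mm
θ = 109° = 1.902409 rad
V = θ·R_c·A = 1.902409·9.8019·292.1250 = 5447.310 mm³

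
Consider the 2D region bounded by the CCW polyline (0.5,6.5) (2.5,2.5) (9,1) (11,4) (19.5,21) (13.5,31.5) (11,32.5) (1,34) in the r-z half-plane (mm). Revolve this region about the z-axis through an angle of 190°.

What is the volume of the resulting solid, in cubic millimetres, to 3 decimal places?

Volume = 12241.270 mm³

Profile (r,z), 8 vertices: (0.5,6.5) (2.5,2.5) (9,1) (11,4) (19.5,21) (13.5,31.5) (11,32.5) (1,34)
edge 0: (0.5,6.5)→(2.5,2.5)  cross = 0.5·2.5 − 2.5·6.5 = -15.0000; (r_i+r_j)·cross = 3·-15.0000 = -45.0000
edge 1: (2.5,2.5)→(9,1)  cross = 2.5·1 − 9·2.5 = -20.0000; (r_i+r_j)·cross = 11.5·-20.0000 = -230.0000
edge 2: (9,1)→(11,4)  cross = 9·4 − 11·1 = 25.0000; (r_i+r_j)·cross = 20·25.0000 = 500.0000
edge 3: (11,4)→(19.5,21)  cross = 11·21 − 19.5·4 = 153.0000; (r_i+r_j)·cross = 30.5·153.0000 = 4666.5000
edge 4: (19.5,21)→(13.5,31.5)  cross = 19.5·31.5 − 13.5·21 = 330.7500; (r_i+r_j)·cross = 33·330.7500 = 10914.7500
edge 5: (13.5,31.5)→(11,32.5)  cross = 13.5·32.5 − 11·31.5 = 92.2500; (r_i+r_j)·cross = 24.5·92.2500 = 2260.1250
edge 6: (11,32.5)→(1,34)  cross = 11·34 − 1·32.5 = 341.5000; (r_i+r_j)·cross = 12·341.5000 = 4098.0000
edge 7: (1,34)→(0.5,6.5)  cross = 1·6.5 − 0.5·34 = -10.5000; (r_i+r_j)·cross = 1.5·-10.5000 = -15.7500
Σcross = 897.0000 → A = |Σcross|/2 = 448.5000 mm²
Σ(r_i+r_j)·cross = 22148.6250 → first moment M = |Σ|/6 = 3691.4375
R_c = M/A = 3691.4375/448.5000 = 8.2306 mm
θ = 190° = 3.316126 rad
V = θ·R_c·A = 3.316126·8.2306·448.5000 = 12241.270 mm³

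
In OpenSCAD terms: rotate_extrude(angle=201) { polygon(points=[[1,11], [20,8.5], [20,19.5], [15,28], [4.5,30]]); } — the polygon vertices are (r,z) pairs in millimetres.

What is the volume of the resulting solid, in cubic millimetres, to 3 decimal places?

Profile (r,z), 5 vertices: (1,11) (20,8.5) (20,19.5) (15,28) (4.5,30)
edge 0: (1,11)→(20,8.5)  cross = 1·8.5 − 20·11 = -211.5000; (r_i+r_j)·cross = 21·-211.5000 = -4441.5000
edge 1: (20,8.5)→(20,19.5)  cross = 20·19.5 − 20·8.5 = 220.0000; (r_i+r_j)·cross = 40·220.0000 = 8800.0000
edge 2: (20,19.5)→(15,28)  cross = 20·28 − 15·19.5 = 267.5000; (r_i+r_j)·cross = 35·267.5000 = 9362.5000
edge 3: (15,28)→(4.5,30)  cross = 15·30 − 4.5·28 = 324.0000; (r_i+r_j)·cross = 19.5·324.0000 = 6318.0000
edge 4: (4.5,30)→(1,11)  cross = 4.5·11 − 1·30 = 19.5000; (r_i+r_j)·cross = 5.5·19.5000 = 107.2500
Σcross = 619.5000 → A = |Σcross|/2 = 309.7500 mm²
Σ(r_i+r_j)·cross = 20146.2500 → first moment M = |Σ|/6 = 3357.7083
R_c = M/A = 3357.7083/309.7500 = 10.8401 mm
θ = 201° = 3.508112 rad
V = θ·R_c·A = 3.508112·10.8401·309.7500 = 11779.216 mm³

Volume = 11779.216 mm³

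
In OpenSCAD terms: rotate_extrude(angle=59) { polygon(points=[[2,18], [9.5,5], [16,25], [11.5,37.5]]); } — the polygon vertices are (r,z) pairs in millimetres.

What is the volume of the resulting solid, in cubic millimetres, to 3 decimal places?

Profile (r,z), 4 vertices: (2,18) (9.5,5) (16,25) (11.5,37.5)
edge 0: (2,18)→(9.5,5)  cross = 2·5 − 9.5·18 = -161.0000; (r_i+r_j)·cross = 11.5·-161.0000 = -1851.5000
edge 1: (9.5,5)→(16,25)  cross = 9.5·25 − 16·5 = 157.5000; (r_i+r_j)·cross = 25.5·157.5000 = 4016.2500
edge 2: (16,25)→(11.5,37.5)  cross = 16·37.5 − 11.5·25 = 312.5000; (r_i+r_j)·cross = 27.5·312.5000 = 8593.7500
edge 3: (11.5,37.5)→(2,18)  cross = 11.5·18 − 2·37.5 = 132.0000; (r_i+r_j)·cross = 13.5·132.0000 = 1782.0000
Σcross = 441.0000 → A = |Σcross|/2 = 220.5000 mm²
Σ(r_i+r_j)·cross = 12540.5000 → first moment M = |Σ|/6 = 2090.0833
R_c = M/A = 2090.0833/220.5000 = 9.4788 mm
θ = 59° = 1.029744 rad
V = θ·R_c·A = 1.029744·9.4788·220.5000 = 2152.251 mm³

Volume = 2152.251 mm³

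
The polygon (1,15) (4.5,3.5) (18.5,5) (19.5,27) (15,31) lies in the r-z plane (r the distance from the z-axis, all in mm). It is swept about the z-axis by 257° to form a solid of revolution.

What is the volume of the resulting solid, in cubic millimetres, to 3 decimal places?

Volume = 17896.382 mm³

Profile (r,z), 5 vertices: (1,15) (4.5,3.5) (18.5,5) (19.5,27) (15,31)
edge 0: (1,15)→(4.5,3.5)  cross = 1·3.5 − 4.5·15 = -64.0000; (r_i+r_j)·cross = 5.5·-64.0000 = -352.0000
edge 1: (4.5,3.5)→(18.5,5)  cross = 4.5·5 − 18.5·3.5 = -42.2500; (r_i+r_j)·cross = 23·-42.2500 = -971.7500
edge 2: (18.5,5)→(19.5,27)  cross = 18.5·27 − 19.5·5 = 402.0000; (r_i+r_j)·cross = 38·402.0000 = 15276.0000
edge 3: (19.5,27)→(15,31)  cross = 19.5·31 − 15·27 = 199.5000; (r_i+r_j)·cross = 34.5·199.5000 = 6882.7500
edge 4: (15,31)→(1,15)  cross = 15·15 − 1·31 = 194.0000; (r_i+r_j)·cross = 16·194.0000 = 3104.0000
Σcross = 689.2500 → A = |Σcross|/2 = 344.6250 mm²
Σ(r_i+r_j)·cross = 23939.0000 → first moment M = |Σ|/6 = 3989.8333
R_c = M/A = 3989.8333/344.6250 = 11.5773 mm
θ = 257° = 4.485496 rad
V = θ·R_c·A = 4.485496·11.5773·344.6250 = 17896.382 mm³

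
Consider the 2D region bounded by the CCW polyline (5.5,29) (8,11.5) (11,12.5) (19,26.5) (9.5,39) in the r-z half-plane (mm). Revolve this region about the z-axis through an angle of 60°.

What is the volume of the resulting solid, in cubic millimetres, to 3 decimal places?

Profile (r,z), 5 vertices: (5.5,29) (8,11.5) (11,12.5) (19,26.5) (9.5,39)
edge 0: (5.5,29)→(8,11.5)  cross = 5.5·11.5 − 8·29 = -168.7500; (r_i+r_j)·cross = 13.5·-168.7500 = -2278.1250
edge 1: (8,11.5)→(11,12.5)  cross = 8·12.5 − 11·11.5 = -26.5000; (r_i+r_j)·cross = 19·-26.5000 = -503.5000
edge 2: (11,12.5)→(19,26.5)  cross = 11·26.5 − 19·12.5 = 54.0000; (r_i+r_j)·cross = 30·54.0000 = 1620.0000
edge 3: (19,26.5)→(9.5,39)  cross = 19·39 − 9.5·26.5 = 489.2500; (r_i+r_j)·cross = 28.5·489.2500 = 13943.6250
edge 4: (9.5,39)→(5.5,29)  cross = 9.5·29 − 5.5·39 = 61.0000; (r_i+r_j)·cross = 15·61.0000 = 915.0000
Σcross = 409.0000 → A = |Σcross|/2 = 204.5000 mm²
Σ(r_i+r_j)·cross = 13697.0000 → first moment M = |Σ|/6 = 2282.8333
R_c = M/A = 2282.8333/204.5000 = 11.1630 mm
θ = 60° = 1.047198 rad
V = θ·R_c·A = 1.047198·11.1630·204.5000 = 2390.577 mm³

Volume = 2390.577 mm³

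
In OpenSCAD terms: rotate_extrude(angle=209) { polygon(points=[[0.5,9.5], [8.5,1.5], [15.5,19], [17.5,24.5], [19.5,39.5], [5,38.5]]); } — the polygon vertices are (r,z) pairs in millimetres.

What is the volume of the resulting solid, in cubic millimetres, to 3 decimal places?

Profile (r,z), 6 vertices: (0.5,9.5) (8.5,1.5) (15.5,19) (17.5,24.5) (19.5,39.5) (5,38.5)
edge 0: (0.5,9.5)→(8.5,1.5)  cross = 0.5·1.5 − 8.5·9.5 = -80.0000; (r_i+r_j)·cross = 9·-80.0000 = -720.0000
edge 1: (8.5,1.5)→(15.5,19)  cross = 8.5·19 − 15.5·1.5 = 138.2500; (r_i+r_j)·cross = 24·138.2500 = 3318.0000
edge 2: (15.5,19)→(17.5,24.5)  cross = 15.5·24.5 − 17.5·19 = 47.2500; (r_i+r_j)·cross = 33·47.2500 = 1559.2500
edge 3: (17.5,24.5)→(19.5,39.5)  cross = 17.5·39.5 − 19.5·24.5 = 213.5000; (r_i+r_j)·cross = 37·213.5000 = 7899.5000
edge 4: (19.5,39.5)→(5,38.5)  cross = 19.5·38.5 − 5·39.5 = 553.2500; (r_i+r_j)·cross = 24.5·553.2500 = 13554.6250
edge 5: (5,38.5)→(0.5,9.5)  cross = 5·9.5 − 0.5·38.5 = 28.2500; (r_i+r_j)·cross = 5.5·28.2500 = 155.3750
Σcross = 900.5000 → A = |Σcross|/2 = 450.2500 mm²
Σ(r_i+r_j)·cross = 25766.7500 → first moment M = |Σ|/6 = 4294.4583
R_c = M/A = 4294.4583/450.2500 = 9.5379 mm
θ = 209° = 3.647738 rad
V = θ·R_c·A = 3.647738·9.5379·450.2500 = 15665.059 mm³

Volume = 15665.059 mm³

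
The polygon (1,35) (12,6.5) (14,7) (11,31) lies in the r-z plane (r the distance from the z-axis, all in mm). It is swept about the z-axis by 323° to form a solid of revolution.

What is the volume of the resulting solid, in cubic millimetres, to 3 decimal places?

Profile (r,z), 4 vertices: (1,35) (12,6.5) (14,7) (11,31)
edge 0: (1,35)→(12,6.5)  cross = 1·6.5 − 12·35 = -413.5000; (r_i+r_j)·cross = 13·-413.5000 = -5375.5000
edge 1: (12,6.5)→(14,7)  cross = 12·7 − 14·6.5 = -7.0000; (r_i+r_j)·cross = 26·-7.0000 = -182.0000
edge 2: (14,7)→(11,31)  cross = 14·31 − 11·7 = 357.0000; (r_i+r_j)·cross = 25·357.0000 = 8925.0000
edge 3: (11,31)→(1,35)  cross = 11·35 − 1·31 = 354.0000; (r_i+r_j)·cross = 12·354.0000 = 4248.0000
Σcross = 290.5000 → A = |Σcross|/2 = 145.2500 mm²
Σ(r_i+r_j)·cross = 7615.5000 → first moment M = |Σ|/6 = 1269.2500
R_c = M/A = 1269.2500/145.2500 = 8.7384 mm
θ = 323° = 5.637413 rad
V = θ·R_c·A = 5.637413·8.7384·145.2500 = 7155.287 mm³

Volume = 7155.287 mm³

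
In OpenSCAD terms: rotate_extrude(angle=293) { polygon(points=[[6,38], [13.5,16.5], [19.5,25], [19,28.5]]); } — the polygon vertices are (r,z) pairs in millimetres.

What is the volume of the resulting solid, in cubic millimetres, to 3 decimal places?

Volume = 7952.515 mm³

Profile (r,z), 4 vertices: (6,38) (13.5,16.5) (19.5,25) (19,28.5)
edge 0: (6,38)→(13.5,16.5)  cross = 6·16.5 − 13.5·38 = -414.0000; (r_i+r_j)·cross = 19.5·-414.0000 = -8073.0000
edge 1: (13.5,16.5)→(19.5,25)  cross = 13.5·25 − 19.5·16.5 = 15.7500; (r_i+r_j)·cross = 33·15.7500 = 519.7500
edge 2: (19.5,25)→(19,28.5)  cross = 19.5·28.5 − 19·25 = 80.7500; (r_i+r_j)·cross = 38.5·80.7500 = 3108.8750
edge 3: (19,28.5)→(6,38)  cross = 19·38 − 6·28.5 = 551.0000; (r_i+r_j)·cross = 25·551.0000 = 13775.0000
Σcross = 233.5000 → A = |Σcross|/2 = 116.7500 mm²
Σ(r_i+r_j)·cross = 9330.6250 → first moment M = |Σ|/6 = 1555.1042
R_c = M/A = 1555.1042/116.7500 = 13.3200 mm
θ = 293° = 5.113815 rad
V = θ·R_c·A = 5.113815·13.3200·116.7500 = 7952.515 mm³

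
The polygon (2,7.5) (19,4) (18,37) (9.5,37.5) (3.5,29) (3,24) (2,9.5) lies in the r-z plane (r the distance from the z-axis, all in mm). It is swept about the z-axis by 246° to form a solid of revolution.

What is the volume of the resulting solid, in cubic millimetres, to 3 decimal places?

Profile (r,z), 7 vertices: (2,7.5) (19,4) (18,37) (9.5,37.5) (3.5,29) (3,24) (2,9.5)
edge 0: (2,7.5)→(19,4)  cross = 2·4 − 19·7.5 = -134.5000; (r_i+r_j)·cross = 21·-134.5000 = -2824.5000
edge 1: (19,4)→(18,37)  cross = 19·37 − 18·4 = 631.0000; (r_i+r_j)·cross = 37·631.0000 = 23347.0000
edge 2: (18,37)→(9.5,37.5)  cross = 18·37.5 − 9.5·37 = 323.5000; (r_i+r_j)·cross = 27.5·323.5000 = 8896.2500
edge 3: (9.5,37.5)→(3.5,29)  cross = 9.5·29 − 3.5·37.5 = 144.2500; (r_i+r_j)·cross = 13·144.2500 = 1875.2500
edge 4: (3.5,29)→(3,24)  cross = 3.5·24 − 3·29 = -3.0000; (r_i+r_j)·cross = 6.5·-3.0000 = -19.5000
edge 5: (3,24)→(2,9.5)  cross = 3·9.5 − 2·24 = -19.5000; (r_i+r_j)·cross = 5·-19.5000 = -97.5000
edge 6: (2,9.5)→(2,7.5)  cross = 2·7.5 − 2·9.5 = -4.0000; (r_i+r_j)·cross = 4·-4.0000 = -16.0000
Σcross = 937.7500 → A = |Σcross|/2 = 468.8750 mm²
Σ(r_i+r_j)·cross = 31161.0000 → first moment M = |Σ|/6 = 5193.5000
R_c = M/A = 5193.5000/468.8750 = 11.0765 mm
θ = 246° = 4.293510 rad
V = θ·R_c·A = 4.293510·11.0765·468.8750 = 22298.344 mm³

Volume = 22298.344 mm³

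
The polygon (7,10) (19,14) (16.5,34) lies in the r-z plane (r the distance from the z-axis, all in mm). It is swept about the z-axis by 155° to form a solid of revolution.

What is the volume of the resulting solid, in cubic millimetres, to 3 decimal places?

Profile (r,z), 3 vertices: (7,10) (19,14) (16.5,34)
edge 0: (7,10)→(19,14)  cross = 7·14 − 19·10 = -92.0000; (r_i+r_j)·cross = 26·-92.0000 = -2392.0000
edge 1: (19,14)→(16.5,34)  cross = 19·34 − 16.5·14 = 415.0000; (r_i+r_j)·cross = 35.5·415.0000 = 14732.5000
edge 2: (16.5,34)→(7,10)  cross = 16.5·10 − 7·34 = -73.0000; (r_i+r_j)·cross = 23.5·-73.0000 = -1715.5000
Σcross = 250.0000 → A = |Σcross|/2 = 125.0000 mm²
Σ(r_i+r_j)·cross = 10625.0000 → first moment M = |Σ|/6 = 1770.8333
R_c = M/A = 1770.8333/125.0000 = 14.1667 mm
θ = 155° = 2.705260 rad
V = θ·R_c·A = 2.705260·14.1667·125.0000 = 4790.565 mm³

Volume = 4790.565 mm³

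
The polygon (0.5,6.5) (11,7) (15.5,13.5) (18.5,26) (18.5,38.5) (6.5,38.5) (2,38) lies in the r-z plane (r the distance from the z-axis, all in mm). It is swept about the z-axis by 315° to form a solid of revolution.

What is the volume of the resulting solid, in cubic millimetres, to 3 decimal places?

Volume = 24762.721 mm³

Profile (r,z), 7 vertices: (0.5,6.5) (11,7) (15.5,13.5) (18.5,26) (18.5,38.5) (6.5,38.5) (2,38)
edge 0: (0.5,6.5)→(11,7)  cross = 0.5·7 − 11·6.5 = -68.0000; (r_i+r_j)·cross = 11.5·-68.0000 = -782.0000
edge 1: (11,7)→(15.5,13.5)  cross = 11·13.5 − 15.5·7 = 40.0000; (r_i+r_j)·cross = 26.5·40.0000 = 1060.0000
edge 2: (15.5,13.5)→(18.5,26)  cross = 15.5·26 − 18.5·13.5 = 153.2500; (r_i+r_j)·cross = 34·153.2500 = 5210.5000
edge 3: (18.5,26)→(18.5,38.5)  cross = 18.5·38.5 − 18.5·26 = 231.2500; (r_i+r_j)·cross = 37·231.2500 = 8556.2500
edge 4: (18.5,38.5)→(6.5,38.5)  cross = 18.5·38.5 − 6.5·38.5 = 462.0000; (r_i+r_j)·cross = 25·462.0000 = 11550.0000
edge 5: (6.5,38.5)→(2,38)  cross = 6.5·38 − 2·38.5 = 170.0000; (r_i+r_j)·cross = 8.5·170.0000 = 1445.0000
edge 6: (2,38)→(0.5,6.5)  cross = 2·6.5 − 0.5·38 = -6.0000; (r_i+r_j)·cross = 2.5·-6.0000 = -15.0000
Σcross = 982.5000 → A = |Σcross|/2 = 491.2500 mm²
Σ(r_i+r_j)·cross = 27024.7500 → first moment M = |Σ|/6 = 4504.1250
R_c = M/A = 4504.1250/491.2500 = 9.1687 mm
θ = 315° = 5.497787 rad
V = θ·R_c·A = 5.497787·9.1687·491.2500 = 24762.721 mm³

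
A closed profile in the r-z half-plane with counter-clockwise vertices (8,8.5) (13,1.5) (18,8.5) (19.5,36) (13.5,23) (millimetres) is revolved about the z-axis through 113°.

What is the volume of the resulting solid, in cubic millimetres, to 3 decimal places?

Volume = 5219.157 mm³

Profile (r,z), 5 vertices: (8,8.5) (13,1.5) (18,8.5) (19.5,36) (13.5,23)
edge 0: (8,8.5)→(13,1.5)  cross = 8·1.5 − 13·8.5 = -98.5000; (r_i+r_j)·cross = 21·-98.5000 = -2068.5000
edge 1: (13,1.5)→(18,8.5)  cross = 13·8.5 − 18·1.5 = 83.5000; (r_i+r_j)·cross = 31·83.5000 = 2588.5000
edge 2: (18,8.5)→(19.5,36)  cross = 18·36 − 19.5·8.5 = 482.2500; (r_i+r_j)·cross = 37.5·482.2500 = 18084.3750
edge 3: (19.5,36)→(13.5,23)  cross = 19.5·23 − 13.5·36 = -37.5000; (r_i+r_j)·cross = 33·-37.5000 = -1237.5000
edge 4: (13.5,23)→(8,8.5)  cross = 13.5·8.5 − 8·23 = -69.2500; (r_i+r_j)·cross = 21.5·-69.2500 = -1488.8750
Σcross = 360.5000 → A = |Σcross|/2 = 180.2500 mm²
Σ(r_i+r_j)·cross = 15878.0000 → first moment M = |Σ|/6 = 2646.3333
R_c = M/A = 2646.3333/180.2500 = 14.6815 mm
θ = 113° = 1.972222 rad
V = θ·R_c·A = 1.972222·14.6815·180.2500 = 5219.157 mm³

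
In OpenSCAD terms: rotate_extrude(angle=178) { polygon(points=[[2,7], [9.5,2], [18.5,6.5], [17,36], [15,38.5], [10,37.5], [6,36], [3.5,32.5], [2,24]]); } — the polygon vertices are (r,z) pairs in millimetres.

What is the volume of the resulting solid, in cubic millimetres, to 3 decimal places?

Volume = 15833.743 mm³

Profile (r,z), 9 vertices: (2,7) (9.5,2) (18.5,6.5) (17,36) (15,38.5) (10,37.5) (6,36) (3.5,32.5) (2,24)
edge 0: (2,7)→(9.5,2)  cross = 2·2 − 9.5·7 = -62.5000; (r_i+r_j)·cross = 11.5·-62.5000 = -718.7500
edge 1: (9.5,2)→(18.5,6.5)  cross = 9.5·6.5 − 18.5·2 = 24.7500; (r_i+r_j)·cross = 28·24.7500 = 693.0000
edge 2: (18.5,6.5)→(17,36)  cross = 18.5·36 − 17·6.5 = 555.5000; (r_i+r_j)·cross = 35.5·555.5000 = 19720.2500
edge 3: (17,36)→(15,38.5)  cross = 17·38.5 − 15·36 = 114.5000; (r_i+r_j)·cross = 32·114.5000 = 3664.0000
edge 4: (15,38.5)→(10,37.5)  cross = 15·37.5 − 10·38.5 = 177.5000; (r_i+r_j)·cross = 25·177.5000 = 4437.5000
edge 5: (10,37.5)→(6,36)  cross = 10·36 − 6·37.5 = 135.0000; (r_i+r_j)·cross = 16·135.0000 = 2160.0000
edge 6: (6,36)→(3.5,32.5)  cross = 6·32.5 − 3.5·36 = 69.0000; (r_i+r_j)·cross = 9.5·69.0000 = 655.5000
edge 7: (3.5,32.5)→(2,24)  cross = 3.5·24 − 2·32.5 = 19.0000; (r_i+r_j)·cross = 5.5·19.0000 = 104.5000
edge 8: (2,24)→(2,7)  cross = 2·7 − 2·24 = -34.0000; (r_i+r_j)·cross = 4·-34.0000 = -136.0000
Σcross = 998.7500 → A = |Σcross|/2 = 499.3750 mm²
Σ(r_i+r_j)·cross = 30580.0000 → first moment M = |Σ|/6 = 5096.6667
R_c = M/A = 5096.6667/499.3750 = 10.2061 mm
θ = 178° = 3.106686 rad
V = θ·R_c·A = 3.106686·10.2061·499.3750 = 15833.743 mm³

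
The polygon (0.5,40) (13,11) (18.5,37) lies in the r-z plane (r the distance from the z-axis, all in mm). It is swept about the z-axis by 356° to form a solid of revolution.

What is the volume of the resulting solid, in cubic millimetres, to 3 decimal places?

Volume = 16055.354 mm³

Profile (r,z), 3 vertices: (0.5,40) (13,11) (18.5,37)
edge 0: (0.5,40)→(13,11)  cross = 0.5·11 − 13·40 = -514.5000; (r_i+r_j)·cross = 13.5·-514.5000 = -6945.7500
edge 1: (13,11)→(18.5,37)  cross = 13·37 − 18.5·11 = 277.5000; (r_i+r_j)·cross = 31.5·277.5000 = 8741.2500
edge 2: (18.5,37)→(0.5,40)  cross = 18.5·40 − 0.5·37 = 721.5000; (r_i+r_j)·cross = 19·721.5000 = 13708.5000
Σcross = 484.5000 → A = |Σcross|/2 = 242.2500 mm²
Σ(r_i+r_j)·cross = 15504.0000 → first moment M = |Σ|/6 = 2584.0000
R_c = M/A = 2584.0000/242.2500 = 10.6667 mm
θ = 356° = 6.213372 rad
V = θ·R_c·A = 6.213372·10.6667·242.2500 = 16055.354 mm³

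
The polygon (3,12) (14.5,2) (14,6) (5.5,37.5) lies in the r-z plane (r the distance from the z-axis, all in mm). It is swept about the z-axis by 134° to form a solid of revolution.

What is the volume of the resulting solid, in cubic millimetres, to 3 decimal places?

Volume = 3095.032 mm³

Profile (r,z), 4 vertices: (3,12) (14.5,2) (14,6) (5.5,37.5)
edge 0: (3,12)→(14.5,2)  cross = 3·2 − 14.5·12 = -168.0000; (r_i+r_j)·cross = 17.5·-168.0000 = -2940.0000
edge 1: (14.5,2)→(14,6)  cross = 14.5·6 − 14·2 = 59.0000; (r_i+r_j)·cross = 28.5·59.0000 = 1681.5000
edge 2: (14,6)→(5.5,37.5)  cross = 14·37.5 − 5.5·6 = 492.0000; (r_i+r_j)·cross = 19.5·492.0000 = 9594.0000
edge 3: (5.5,37.5)→(3,12)  cross = 5.5·12 − 3·37.5 = -46.5000; (r_i+r_j)·cross = 8.5·-46.5000 = -395.2500
Σcross = 336.5000 → A = |Σcross|/2 = 168.2500 mm²
Σ(r_i+r_j)·cross = 7940.2500 → first moment M = |Σ|/6 = 1323.3750
R_c = M/A = 1323.3750/168.2500 = 7.8655 mm
θ = 134° = 2.338741 rad
V = θ·R_c·A = 2.338741·7.8655·168.2500 = 3095.032 mm³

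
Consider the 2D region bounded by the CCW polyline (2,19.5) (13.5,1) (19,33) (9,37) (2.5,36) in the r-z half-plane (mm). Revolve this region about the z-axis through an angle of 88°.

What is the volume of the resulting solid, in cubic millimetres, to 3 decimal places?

Volume = 6076.364 mm³

Profile (r,z), 5 vertices: (2,19.5) (13.5,1) (19,33) (9,37) (2.5,36)
edge 0: (2,19.5)→(13.5,1)  cross = 2·1 − 13.5·19.5 = -261.2500; (r_i+r_j)·cross = 15.5·-261.2500 = -4049.3750
edge 1: (13.5,1)→(19,33)  cross = 13.5·33 − 19·1 = 426.5000; (r_i+r_j)·cross = 32.5·426.5000 = 13861.2500
edge 2: (19,33)→(9,37)  cross = 19·37 − 9·33 = 406.0000; (r_i+r_j)·cross = 28·406.0000 = 11368.0000
edge 3: (9,37)→(2.5,36)  cross = 9·36 − 2.5·37 = 231.5000; (r_i+r_j)·cross = 11.5·231.5000 = 2662.2500
edge 4: (2.5,36)→(2,19.5)  cross = 2.5·19.5 − 2·36 = -23.2500; (r_i+r_j)·cross = 4.5·-23.2500 = -104.6250
Σcross = 779.5000 → A = |Σcross|/2 = 389.7500 mm²
Σ(r_i+r_j)·cross = 23737.5000 → first moment M = |Σ|/6 = 3956.2500
R_c = M/A = 3956.2500/389.7500 = 10.1507 mm
θ = 88° = 1.535890 rad
V = θ·R_c·A = 1.535890·10.1507·389.7500 = 6076.364 mm³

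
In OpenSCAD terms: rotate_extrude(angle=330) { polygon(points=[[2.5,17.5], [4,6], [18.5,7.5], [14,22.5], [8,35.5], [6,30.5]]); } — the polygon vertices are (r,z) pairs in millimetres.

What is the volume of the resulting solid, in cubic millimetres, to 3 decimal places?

Profile (r,z), 6 vertices: (2.5,17.5) (4,6) (18.5,7.5) (14,22.5) (8,35.5) (6,30.5)
edge 0: (2.5,17.5)→(4,6)  cross = 2.5·6 − 4·17.5 = -55.0000; (r_i+r_j)·cross = 6.5·-55.0000 = -357.5000
edge 1: (4,6)→(18.5,7.5)  cross = 4·7.5 − 18.5·6 = -81.0000; (r_i+r_j)·cross = 22.5·-81.0000 = -1822.5000
edge 2: (18.5,7.5)→(14,22.5)  cross = 18.5·22.5 − 14·7.5 = 311.2500; (r_i+r_j)·cross = 32.5·311.2500 = 10115.6250
edge 3: (14,22.5)→(8,35.5)  cross = 14·35.5 − 8·22.5 = 317.0000; (r_i+r_j)·cross = 22·317.0000 = 6974.0000
edge 4: (8,35.5)→(6,30.5)  cross = 8·30.5 − 6·35.5 = 31.0000; (r_i+r_j)·cross = 14·31.0000 = 434.0000
edge 5: (6,30.5)→(2.5,17.5)  cross = 6·17.5 − 2.5·30.5 = 28.7500; (r_i+r_j)·cross = 8.5·28.7500 = 244.3750
Σcross = 552.0000 → A = |Σcross|/2 = 276.0000 mm²
Σ(r_i+r_j)·cross = 15588.0000 → first moment M = |Σ|/6 = 2598.0000
R_c = M/A = 2598.0000/276.0000 = 9.4130 mm
θ = 330° = 5.759587 rad
V = θ·R_c·A = 5.759587·9.4130·276.0000 = 14963.406 mm³

Volume = 14963.406 mm³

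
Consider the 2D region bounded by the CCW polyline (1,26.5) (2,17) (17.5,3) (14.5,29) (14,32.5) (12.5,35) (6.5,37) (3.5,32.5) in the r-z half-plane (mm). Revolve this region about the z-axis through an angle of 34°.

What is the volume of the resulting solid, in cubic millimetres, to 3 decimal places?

Profile (r,z), 8 vertices: (1,26.5) (2,17) (17.5,3) (14.5,29) (14,32.5) (12.5,35) (6.5,37) (3.5,32.5)
edge 0: (1,26.5)→(2,17)  cross = 1·17 − 2·26.5 = -36.0000; (r_i+r_j)·cross = 3·-36.0000 = -108.0000
edge 1: (2,17)→(17.5,3)  cross = 2·3 − 17.5·17 = -291.5000; (r_i+r_j)·cross = 19.5·-291.5000 = -5684.2500
edge 2: (17.5,3)→(14.5,29)  cross = 17.5·29 − 14.5·3 = 464.0000; (r_i+r_j)·cross = 32·464.0000 = 14848.0000
edge 3: (14.5,29)→(14,32.5)  cross = 14.5·32.5 − 14·29 = 65.2500; (r_i+r_j)·cross = 28.5·65.2500 = 1859.6250
edge 4: (14,32.5)→(12.5,35)  cross = 14·35 − 12.5·32.5 = 83.7500; (r_i+r_j)·cross = 26.5·83.7500 = 2219.3750
edge 5: (12.5,35)→(6.5,37)  cross = 12.5·37 − 6.5·35 = 235.0000; (r_i+r_j)·cross = 19·235.0000 = 4465.0000
edge 6: (6.5,37)→(3.5,32.5)  cross = 6.5·32.5 − 3.5·37 = 81.7500; (r_i+r_j)·cross = 10·81.7500 = 817.5000
edge 7: (3.5,32.5)→(1,26.5)  cross = 3.5·26.5 − 1·32.5 = 60.2500; (r_i+r_j)·cross = 4.5·60.2500 = 271.1250
Σcross = 662.5000 → A = |Σcross|/2 = 331.2500 mm²
Σ(r_i+r_j)·cross = 18688.3750 → first moment M = |Σ|/6 = 3114.7292
R_c = M/A = 3114.7292/331.2500 = 9.4030 mm
θ = 34° = 0.593412 rad
V = θ·R_c·A = 0.593412·9.4030·331.2500 = 1848.317 mm³

Volume = 1848.317 mm³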